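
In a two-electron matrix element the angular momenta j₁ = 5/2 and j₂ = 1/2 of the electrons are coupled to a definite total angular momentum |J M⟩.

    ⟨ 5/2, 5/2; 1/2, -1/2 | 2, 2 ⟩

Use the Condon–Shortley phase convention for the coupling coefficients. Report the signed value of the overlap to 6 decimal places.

j₁+j₂−J=1  J+j₁−j₂=4  J−j₁+j₂=0  j₁+j₂+J+1=6
(j₁±m₁, j₂±m₂, J±M) = (5,0,0,1,4,0)
P² = 480
sum k=0..0:
  [0] +1/24 = 1/24
S = 1/24
C² = P²·S² = 5/6 ; C = +0.912871

+√(5/6) ≈ +0.912871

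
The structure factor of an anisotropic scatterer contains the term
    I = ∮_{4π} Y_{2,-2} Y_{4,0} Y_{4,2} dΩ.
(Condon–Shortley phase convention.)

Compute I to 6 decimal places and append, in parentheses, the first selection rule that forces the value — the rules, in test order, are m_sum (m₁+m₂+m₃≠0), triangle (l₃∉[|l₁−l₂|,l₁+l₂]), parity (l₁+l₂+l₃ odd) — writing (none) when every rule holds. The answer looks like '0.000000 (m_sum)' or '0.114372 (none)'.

-0.190365 (none)

Rules hold: Σm=0, L=10 even, 2≤4≤6.
N = 5·9·9 = 405
Δ = 2!·2!·6!/11! = 1/13860
Racah Σ t=0..2: t=0:+1/192 t=1:−1/36 t=2:+1/192 = -5/288
⇒ 3j(2 4 4; 0 0 0)² = 20/693, sgn -1
Racah Σ t=2..2: t=2:+1/192 = 1/192
⇒ 3j(2 4 4; -2 0 2)² = 3/77, sgn +1
4πI² = N·(3j₀)²·(3jₘ)² = 2700/5929
I = -1·√(0.455389/4π) = -0.19036462
No selection rule forces the value: the integral is nonzero (none).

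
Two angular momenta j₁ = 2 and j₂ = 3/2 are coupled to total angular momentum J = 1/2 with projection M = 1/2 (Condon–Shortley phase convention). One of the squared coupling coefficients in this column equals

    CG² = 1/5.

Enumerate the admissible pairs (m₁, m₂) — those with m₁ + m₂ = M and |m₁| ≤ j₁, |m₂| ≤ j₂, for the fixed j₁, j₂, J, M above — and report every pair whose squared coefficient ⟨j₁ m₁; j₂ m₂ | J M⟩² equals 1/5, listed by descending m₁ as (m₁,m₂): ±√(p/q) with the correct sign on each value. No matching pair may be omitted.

Admissible pairs with m₁+m₂ = M = 1/2: (-1,3/2), (0,1/2), (1,-1/2), (2,-3/2)
  (m₁,m₂)=(2,-3/2): CG² = 2/5, CG = +√(2/5)
  (m₁,m₂)=(1,-1/2): CG² = 3/10, CG = −√(3/10)
  (m₁,m₂)=(0,1/2): CG² = 1/5, CG = +√(1/5)   ← matches the target
  (m₁,m₂)=(-1,3/2): CG² = 1/10, CG = −√(1/10)
Pairs with CG² = 1/5: (0,1/2): +√(1/5)

(0,1/2): +√(1/5)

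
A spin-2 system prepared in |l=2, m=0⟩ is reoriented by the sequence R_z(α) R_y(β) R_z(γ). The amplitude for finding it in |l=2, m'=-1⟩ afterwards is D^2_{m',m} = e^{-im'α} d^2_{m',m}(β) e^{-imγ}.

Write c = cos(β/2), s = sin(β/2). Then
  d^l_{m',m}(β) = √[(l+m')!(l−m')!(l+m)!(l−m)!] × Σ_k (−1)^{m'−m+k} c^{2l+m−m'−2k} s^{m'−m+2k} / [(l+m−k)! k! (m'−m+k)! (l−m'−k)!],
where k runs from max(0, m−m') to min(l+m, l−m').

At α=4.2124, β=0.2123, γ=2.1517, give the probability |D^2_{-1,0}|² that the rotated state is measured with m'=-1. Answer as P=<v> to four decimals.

P=0.0636

Split into d^2_{-1,0}(β=0.2123) × two z-phases.
Half-angle: c=0.994371, s=0.105951. N=√(1·6·2·2)=4.898979
The bounds max(0,m−m')=1 and min(l+m,l−m')=2 give 2 terms
  k=1: (−1)^0·4.8990/(2)·0.9944^3·0.1060^1 = +0.255168
  k=2: (−1)^1·4.8990/(2)·0.9944^1·0.1060^3 = -0.002897
d^2_{-1,0}(0.2123) = +0.255168 -0.002897 = +0.252271
|D^2_{-1,0}|² = |d^2_{-1,0}(β)|² = (+0.252271)² = 0.063641 (the z-rotation phases have unit modulus)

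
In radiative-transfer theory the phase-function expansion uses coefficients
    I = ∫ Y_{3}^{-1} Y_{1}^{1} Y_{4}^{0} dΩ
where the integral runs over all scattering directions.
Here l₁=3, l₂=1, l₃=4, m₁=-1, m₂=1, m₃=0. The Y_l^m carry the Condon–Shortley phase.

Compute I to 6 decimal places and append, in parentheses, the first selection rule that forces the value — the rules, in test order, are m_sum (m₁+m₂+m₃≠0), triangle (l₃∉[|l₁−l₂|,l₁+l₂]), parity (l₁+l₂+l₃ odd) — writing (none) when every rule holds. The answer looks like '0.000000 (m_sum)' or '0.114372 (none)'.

Rules hold: Σm=0, L=8 even, 2≤4≤4.
N = 7·3·9 = 189
Δ = 0!·6!·2!/9! = 1/252
Racah Σ t=0..0: t=0:+1/36 = 1/36
⇒ 3j(3 1 4; 0 0 0)² = 4/63, sgn +1
Racah Σ t=0..0: t=0:+1/96 = 1/96
⇒ 3j(3 1 4; -1 1 0)² = 1/42, sgn +1
4πI² = N·(3j₀)²·(3jₘ)² = 2/7
I = +1·√(0.285714/4π) = 0.15078601
No selection rule forces the value: the integral is nonzero (none).

0.150786 (none)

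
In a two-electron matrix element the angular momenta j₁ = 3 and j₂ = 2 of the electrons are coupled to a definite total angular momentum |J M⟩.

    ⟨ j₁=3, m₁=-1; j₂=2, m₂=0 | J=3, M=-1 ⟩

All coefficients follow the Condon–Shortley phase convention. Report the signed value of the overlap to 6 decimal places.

-0.387298

√[7·2!4!2!/9! · 2!4!2!2!2!4!] = √(256/15)
  +(−1)^0/∏(0,2,4,2,0,0)! = 1/96  (running 1/96)
  +(−1)^1/∏(1,1,3,1,1,1)! = -1/6  (running -5/32)
  +(−1)^2/∏(2,0,2,0,2,2)! = 1/16  (running -3/32)
⟨..|..⟩ = √(256/15)·(-3/32) = -0.387298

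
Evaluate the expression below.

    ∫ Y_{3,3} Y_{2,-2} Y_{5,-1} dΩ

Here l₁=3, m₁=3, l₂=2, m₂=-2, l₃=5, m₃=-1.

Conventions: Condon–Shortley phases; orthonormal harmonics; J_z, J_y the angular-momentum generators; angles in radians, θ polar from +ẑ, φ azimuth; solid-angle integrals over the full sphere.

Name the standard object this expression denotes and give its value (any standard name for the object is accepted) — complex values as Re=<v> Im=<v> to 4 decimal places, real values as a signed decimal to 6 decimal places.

Gaunt coefficient, -0.023961

This is a Gaunt coefficient — the integral of a triple product of spherical harmonics over the sphere.
Checks pass: Σm=0; 10 even; l₃=5∈[1,5].
(2·3+1)(2·2+1)(2·5+1) = 385
Δ: 0! 6! 4! / 11! → 1/2310
sum: t=0:+1/144 = 1/144
3j²(3 2 5; 0 0 0) = Δ·Π!·Σ² = 10/231  (sign -1)
sum: t=0:+1/17280 = 1/17280
3j²(3 2 5; 3 -2 -1) = Δ·Π!·Σ² = 1/2310  (sign +1)
combine: 4πI² = 385·10/231·1/2310 = 5/693
take √, sign -1: I = -0.02396147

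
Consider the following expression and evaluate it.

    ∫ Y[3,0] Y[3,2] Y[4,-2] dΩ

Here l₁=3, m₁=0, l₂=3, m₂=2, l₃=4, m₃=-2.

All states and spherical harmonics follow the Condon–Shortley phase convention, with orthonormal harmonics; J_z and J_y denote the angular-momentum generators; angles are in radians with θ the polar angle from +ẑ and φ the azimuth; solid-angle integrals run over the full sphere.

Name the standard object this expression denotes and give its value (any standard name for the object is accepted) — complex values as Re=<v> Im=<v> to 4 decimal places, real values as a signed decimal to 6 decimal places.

This is a Gaunt coefficient — the integral of a triple product of spherical harmonics over the sphere.
Checks pass: Σm=0; 10 even; l₃=4∈[0,6].
(2·3+1)(2·3+1)(2·4+1) = 441
Δ: 2! 4! 4! / 11! → 1/34650
sum: t=0:+1/72 t=1:−1/16 t=2:+1/72 = -5/144
3j²(3 3 4; 0 0 0) = Δ·Π!·Σ² = 2/77  (sign -1)
sum: t=1:−1/96 t=2:+1/72 = 1/288
3j²(3 3 4; 0 2 -2) = Δ·Π!·Σ² = 1/462  (sign +1)
combine: 4πI² = 441·2/77·1/462 = 3/121
take √, sign -1: I = -0.04441841

Gaunt coefficient, -0.044418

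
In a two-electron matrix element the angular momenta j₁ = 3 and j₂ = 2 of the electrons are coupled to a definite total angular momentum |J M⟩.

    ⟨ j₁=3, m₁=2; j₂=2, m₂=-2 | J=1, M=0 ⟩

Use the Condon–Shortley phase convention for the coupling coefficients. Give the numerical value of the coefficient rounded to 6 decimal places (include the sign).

+√(1/7) = +0.377964

√[3·4!2!0!/7! · 5!1!0!4!1!1!] = √(576/7)
  +(−1)^0/∏(0,4,1,0,1,0)! = 1/24  (running 1/24)
⟨..|..⟩ = √(576/7)·(1/24) = +0.377964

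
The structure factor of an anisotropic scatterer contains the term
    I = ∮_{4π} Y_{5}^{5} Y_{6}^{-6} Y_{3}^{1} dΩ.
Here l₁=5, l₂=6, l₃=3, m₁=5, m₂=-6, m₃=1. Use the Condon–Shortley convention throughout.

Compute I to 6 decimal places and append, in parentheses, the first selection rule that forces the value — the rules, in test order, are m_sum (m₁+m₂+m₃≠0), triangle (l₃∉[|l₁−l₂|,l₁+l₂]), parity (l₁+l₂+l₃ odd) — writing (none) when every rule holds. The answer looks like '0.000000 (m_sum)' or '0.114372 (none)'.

-0.207001 (none)

Checks pass: Σm=0; 14 even; l₃=3∈[1,11].
(2·5+1)(2·6+1)(2·3+1) = 1001
Δ: 8! 2! 4! / 15! → 1/675675
sum: t=3:−1/8640 t=4:+1/2304 t=5:−1/8640 = 7/34560
3j²(5 6 3; 0 0 0) = Δ·Π!·Σ² = 7/429  (sign -1)
sum: t=0:+1/1935360 = 1/1935360
3j²(5 6 3; 5 -6 1) = Δ·Π!·Σ² = 3/91  (sign +1)
combine: 4πI² = 1001·7/429·3/91 = 7/13
take √, sign -1: I = -0.20700098
No selection rule forces the value: the integral is nonzero (none).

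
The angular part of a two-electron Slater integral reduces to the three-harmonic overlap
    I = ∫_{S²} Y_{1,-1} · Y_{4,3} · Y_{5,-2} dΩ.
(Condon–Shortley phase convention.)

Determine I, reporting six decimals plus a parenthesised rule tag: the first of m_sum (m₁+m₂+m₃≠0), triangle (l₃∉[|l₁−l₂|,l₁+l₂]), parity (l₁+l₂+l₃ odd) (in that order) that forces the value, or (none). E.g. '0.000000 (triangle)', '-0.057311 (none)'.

Rules hold: Σm=0, L=10 even, 3≤5≤5.
N = 3·9·11 = 297
Δ = 0!·2!·8!/11! = 1/495
Racah Σ t=0..0: t=0:+1/576 = 1/576
⇒ 3j(1 4 5; 0 0 0)² = 5/99, sgn -1
Racah Σ t=0..0: t=0:+1/10080 = 1/10080
⇒ 3j(1 4 5; -1 3 -2)² = 1/165, sgn -1
4πI² = N·(3j₀)²·(3jₘ)² = 1/11
I = +1·√(0.0909091/4π) = 0.08505478
No selection rule forces the value: the integral is nonzero (none).

0.085055 (none)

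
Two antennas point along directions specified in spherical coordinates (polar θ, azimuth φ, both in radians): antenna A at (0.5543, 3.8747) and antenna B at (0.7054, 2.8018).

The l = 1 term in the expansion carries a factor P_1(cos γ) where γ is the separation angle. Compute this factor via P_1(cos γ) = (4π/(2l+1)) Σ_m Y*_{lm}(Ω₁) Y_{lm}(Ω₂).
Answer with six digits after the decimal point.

Addition theorem: P_1(cos γ) = (4π/3) Σ_m Y*_{lm}(Ω₁) Y_{lm}(Ω₂), m = −1…1:
  m=-1: Y*=-0.13513 - 0.12169j  Y=-0.21119 - 0.07466j  product 0.01945 + 0.03579j
  m=+0: Y*=0.41544 + 0.00000j  Y=0.37200 + 0.00000j  product 0.15454 + 0.00000j
  m=+1: Y*=0.13513 - 0.12169j  Y=0.21119 - 0.07466j  product 0.01945 - 0.03579j
Total Σ_m = 0.19345 + 0.00000j. Multiply by 4.188790: 0.81033 + 0.00000j. P_1(cos γ) = 0.810329

0.810329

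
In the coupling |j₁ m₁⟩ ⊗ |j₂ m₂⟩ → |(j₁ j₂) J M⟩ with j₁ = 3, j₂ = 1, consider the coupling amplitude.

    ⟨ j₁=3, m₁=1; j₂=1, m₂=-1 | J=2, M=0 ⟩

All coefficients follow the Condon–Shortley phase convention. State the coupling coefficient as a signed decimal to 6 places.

j₁+j₂−J=2  J+j₁−j₂=4  J−j₁+j₂=0  j₁+j₂+J+1=7
(j₁±m₁, j₂±m₂, J±M) = (4,2,0,2,2,2)
P² = 128/7
sum k=0..0:
  [0] +1/8 = 1/8
S = 1/8
C² = P²·S² = 2/7 ; C = +0.534522

+0.534522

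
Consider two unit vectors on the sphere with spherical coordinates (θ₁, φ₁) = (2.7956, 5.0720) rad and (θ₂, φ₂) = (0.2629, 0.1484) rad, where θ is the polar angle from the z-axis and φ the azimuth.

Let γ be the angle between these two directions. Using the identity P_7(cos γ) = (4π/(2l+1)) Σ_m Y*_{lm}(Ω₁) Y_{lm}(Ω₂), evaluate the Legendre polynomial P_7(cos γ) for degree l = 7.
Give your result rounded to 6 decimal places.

0.394350

Addition theorem: P_7(cos γ) = (4π/15) Σ_m Y*_{lm}(Ω₁) Y_{lm}(Ω₂), m = −7…7:
  [-7]  conj(Y_{7,-7})(Ω₁) = -0.00015 - 0.00021j ; Y_{7,-7}(Ω₂) = 0.00002 - 0.00003j ; Δ = -0.00000 + 0.00000j
  [-6]  conj(Y_{7,-6})(Ω₁) = -0.00148 + 0.00223j ; Y_{7,-6}(Ω₂) = 0.00035 - 0.00043j ; Δ = 0.00000 + 0.00000j
  [-5]  conj(Y_{7,-5})(Ω₁) = 0.01685 + 0.00390j ; Y_{7,-5}(Ω₂) = 0.00357 - 0.00327j ; Δ = 0.00007 - 0.00004j
  [-4]  conj(Y_{7,-4})(Ω₁) = -0.01025 - 0.07698j ; Y_{7,-4}(Ω₂) = 0.02444 - 0.01649j ; Δ = -0.00152 - 0.00171j
  [-3]  conj(Y_{7,-3})(Ω₁) = -0.21523 + 0.11534j ; Y_{7,-3}(Ω₂) = 0.11531 - 0.05502j ; Δ = -0.01847 + 0.02514j
  [-2]  conj(Y_{7,-2})(Ω₁) = 0.37760 + 0.33066j ; Y_{7,-2}(Ω₂) = 0.35875 - 0.10972j ; Δ = 0.17174 + 0.07719j
  [-1]  conj(Y_{7,-1})(Ω₁) = 0.18401 - 0.48945j ; Y_{7,-1}(Ω₂) = 0.62884 - 0.09401j ; Δ = 0.06970 - 0.32509j
  [+0]  conj(Y_{7,0})(Ω₁) = 0.10520 + 0.00000j ; Y_{7,0}(Ω₂) = 0.26303 + 0.00000j ; Δ = 0.02767 + 0.00000j
  [+1]  conj(Y_{7,1})(Ω₁) = -0.18401 - 0.48945j ; Y_{7,1}(Ω₂) = -0.62884 - 0.09401j ; Δ = 0.06970 + 0.32509j
  [+2]  conj(Y_{7,2})(Ω₁) = 0.37760 - 0.33066j ; Y_{7,2}(Ω₂) = 0.35875 + 0.10972j ; Δ = 0.17174 - 0.07719j
  [+3]  conj(Y_{7,3})(Ω₁) = 0.21523 + 0.11534j ; Y_{7,3}(Ω₂) = -0.11531 - 0.05502j ; Δ = -0.01847 - 0.02514j
  [+4]  conj(Y_{7,4})(Ω₁) = -0.01025 + 0.07698j ; Y_{7,4}(Ω₂) = 0.02444 + 0.01649j ; Δ = -0.00152 + 0.00171j
  [+5]  conj(Y_{7,5})(Ω₁) = -0.01685 + 0.00390j ; Y_{7,5}(Ω₂) = -0.00357 - 0.00327j ; Δ = 0.00007 + 0.00004j
  [+6]  conj(Y_{7,6})(Ω₁) = -0.00148 - 0.00223j ; Y_{7,6}(Ω₂) = 0.00035 + 0.00043j ; Δ = 0.00000 - 0.00000j
  [+7]  conj(Y_{7,7})(Ω₁) = 0.00015 - 0.00021j ; Y_{7,7}(Ω₂) = -0.00002 - 0.00003j ; Δ = -0.00000 - 0.00000j
Accumulated sum 0.47072 + 0.00000j; after 4π/(2l+1) scaling, 0.39435 + 0.00000j ⇒ P_7 = 0.394350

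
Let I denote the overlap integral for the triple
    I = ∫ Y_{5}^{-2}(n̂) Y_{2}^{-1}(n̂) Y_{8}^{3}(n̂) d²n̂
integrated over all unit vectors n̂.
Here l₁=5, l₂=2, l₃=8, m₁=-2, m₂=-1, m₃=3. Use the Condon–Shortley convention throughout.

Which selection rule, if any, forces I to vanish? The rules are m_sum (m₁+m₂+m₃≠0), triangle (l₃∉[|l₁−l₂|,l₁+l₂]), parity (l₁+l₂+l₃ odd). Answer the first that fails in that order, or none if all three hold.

Σmᵢ = 0  ✓
l₃∈[|l₁−l₂|,l₁+l₂]=[3,7] required, l₃=8 fails  ✗
Σlᵢ = 15 ⇒ odd

triangle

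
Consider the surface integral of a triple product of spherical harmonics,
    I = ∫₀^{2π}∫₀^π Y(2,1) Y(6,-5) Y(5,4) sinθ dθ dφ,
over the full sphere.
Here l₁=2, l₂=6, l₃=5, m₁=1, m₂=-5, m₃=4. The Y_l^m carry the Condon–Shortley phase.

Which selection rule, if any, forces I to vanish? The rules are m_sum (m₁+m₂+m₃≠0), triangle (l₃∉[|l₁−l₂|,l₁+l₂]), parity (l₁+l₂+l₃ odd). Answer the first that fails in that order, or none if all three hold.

parity

Σmᵢ = 0  ✓
l₃∈[|l₁−l₂|,l₁+l₂]=[4,8], have l₃=5  ✓
Σlᵢ = 13 ⇒ odd  ✗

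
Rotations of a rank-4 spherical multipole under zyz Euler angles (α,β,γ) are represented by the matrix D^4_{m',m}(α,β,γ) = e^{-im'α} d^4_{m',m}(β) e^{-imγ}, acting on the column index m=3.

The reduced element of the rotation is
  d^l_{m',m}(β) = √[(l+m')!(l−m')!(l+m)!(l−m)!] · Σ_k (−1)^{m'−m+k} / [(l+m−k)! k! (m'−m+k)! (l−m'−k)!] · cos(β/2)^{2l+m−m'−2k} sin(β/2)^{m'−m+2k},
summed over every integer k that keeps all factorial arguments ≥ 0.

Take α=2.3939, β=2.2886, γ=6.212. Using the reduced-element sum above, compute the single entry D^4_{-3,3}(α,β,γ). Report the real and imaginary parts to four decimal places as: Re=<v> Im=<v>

D^4_{-3,3}(2.3939,2.2886,6.2120) = e^{-i·-3·2.3939}·d^4_{-3,3}(2.2886)·e^{-i·3·6.2120}. Compute d first:
With c≡cos(β/2)=0.413684 and s≡sin(β/2)=0.910421, N=[1·5040·5040·1]^{1/2}=5040.000000
k∈{6,7} keeps every argument non-negative
  k=6: (−1)^0·5040.0000/(720)·0.4137^2·0.9104^6 = +0.682162
  k=7: (−1)^1·5040.0000/(5040)·0.4137^0·0.9104^8 = -0.471995
d^4_{-3,3}(2.2886) = +0.682162 -0.471995 = +0.210167
Attach z-rotation phases: D = e^{-i(-3)(2.3939)}·(+0.210167)·e^{-i(3)(6.2120)} = +0.093063+0.188439i

Re=0.0931 Im=0.1884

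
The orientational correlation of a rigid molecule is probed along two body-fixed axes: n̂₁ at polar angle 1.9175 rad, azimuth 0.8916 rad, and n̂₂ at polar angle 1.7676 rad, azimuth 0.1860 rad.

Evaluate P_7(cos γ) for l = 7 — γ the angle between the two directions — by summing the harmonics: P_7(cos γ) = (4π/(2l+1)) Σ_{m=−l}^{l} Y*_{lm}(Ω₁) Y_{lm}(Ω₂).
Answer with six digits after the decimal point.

Addition theorem: P_7(cos γ) = (4π/15) Σ_m Y*_{lm}(Ω₁) Y_{lm}(Ω₂), m = −7…7:
  [-7]  conj(Y_{7,-7})(Ω₁) = 0.32518 - 0.01366j ; Y_{7,-7}(Ω₂) = 0.11586 - 0.42060j ; Δ = 0.03193 - 0.13835j
  [-6]  conj(Y_{7,-6})(Ω₁) = -0.26177 + 0.35364j ; Y_{7,-6}(Ω₂) = -0.14297 + 0.29238j ; Δ = -0.06597 - 0.12710j
  [-5]  conj(Y_{7,-5})(Ω₁) = -0.03404 - 0.13093j ; Y_{7,-5}(Ω₂) = -0.10008 + 0.13420j ; Δ = 0.02098 + 0.00853j
  [-4]  conj(Y_{7,-4})(Ω₁) = -0.26646 - 0.12053j ; Y_{7,-4}(Ω₂) = 0.24444 - 0.22499j ; Δ = -0.09225 + 0.03049j
  [-3]  conj(Y_{7,-3})(Ω₁) = 0.22308 - 0.11242j ; Y_{7,-3}(Ω₂) = 0.06069 - 0.03788j ; Δ = 0.00928 - 0.01527j
  [-2]  conj(Y_{7,-2})(Ω₁) = 0.04169 - 0.19332j ; Y_{7,-2}(Ω₂) = -0.30161 + 0.11768j ; Δ = 0.01018 + 0.06321j
  [-1]  conj(Y_{7,-1})(Ω₁) = 0.17542 + 0.21729j ; Y_{7,-1}(Ω₂) = -0.03312 + 0.00623j ; Δ = -0.00716 - 0.00610j
  [+0]  conj(Y_{7,0})(Ω₁) = 0.16724 + 0.00000j ; Y_{7,0}(Ω₂) = 0.31972 + 0.00000j ; Δ = 0.05347 + 0.00000j
  [+1]  conj(Y_{7,1})(Ω₁) = -0.17542 + 0.21729j ; Y_{7,1}(Ω₂) = 0.03312 + 0.00623j ; Δ = -0.00716 + 0.00610j
  [+2]  conj(Y_{7,2})(Ω₁) = 0.04169 + 0.19332j ; Y_{7,2}(Ω₂) = -0.30161 - 0.11768j ; Δ = 0.01018 - 0.06321j
  [+3]  conj(Y_{7,3})(Ω₁) = -0.22308 - 0.11242j ; Y_{7,3}(Ω₂) = -0.06069 - 0.03788j ; Δ = 0.00928 + 0.01527j
  [+4]  conj(Y_{7,4})(Ω₁) = -0.26646 + 0.12053j ; Y_{7,4}(Ω₂) = 0.24444 + 0.22499j ; Δ = -0.09225 - 0.03049j
  [+5]  conj(Y_{7,5})(Ω₁) = 0.03404 - 0.13093j ; Y_{7,5}(Ω₂) = 0.10008 + 0.13420j ; Δ = 0.02098 - 0.00853j
  [+6]  conj(Y_{7,6})(Ω₁) = -0.26177 - 0.35364j ; Y_{7,6}(Ω₂) = -0.14297 - 0.29238j ; Δ = -0.06597 + 0.12710j
  [+7]  conj(Y_{7,7})(Ω₁) = -0.32518 - 0.01366j ; Y_{7,7}(Ω₂) = -0.11586 - 0.42060j ; Δ = 0.03193 + 0.13835j
Total Σ_m = -0.13259 + 0.00000j. Multiply by 0.837758: -0.11108 + 0.00000j. P_7(cos γ) = -0.111076

-0.111076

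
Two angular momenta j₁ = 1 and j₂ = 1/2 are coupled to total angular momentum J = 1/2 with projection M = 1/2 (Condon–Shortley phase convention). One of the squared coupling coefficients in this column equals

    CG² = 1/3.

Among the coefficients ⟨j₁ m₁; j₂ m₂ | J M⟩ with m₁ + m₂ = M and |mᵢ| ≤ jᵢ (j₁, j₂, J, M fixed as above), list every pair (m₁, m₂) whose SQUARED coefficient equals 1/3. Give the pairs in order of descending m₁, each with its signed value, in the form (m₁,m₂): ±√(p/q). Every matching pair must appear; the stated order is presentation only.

(0,1/2): −√(1/3)

Admissible pairs with m₁+m₂ = M = 1/2: (0,1/2), (1,-1/2)
  (m₁,m₂)=(1,-1/2): CG² = 2/3, CG = +√(2/3)
  (m₁,m₂)=(0,1/2): CG² = 1/3, CG = −√(1/3)   ← matches the target
Pairs with CG² = 1/3: (0,1/2): −√(1/3)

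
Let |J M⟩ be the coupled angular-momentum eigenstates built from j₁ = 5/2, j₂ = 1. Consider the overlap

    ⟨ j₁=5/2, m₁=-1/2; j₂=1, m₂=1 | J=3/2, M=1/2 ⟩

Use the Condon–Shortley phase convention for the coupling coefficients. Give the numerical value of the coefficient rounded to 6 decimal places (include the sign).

+√(1/5) ≈ +0.447214

j₁+j₂−J=2  J+j₁−j₂=3  J−j₁+j₂=0  j₁+j₂+J+1=6
(j₁±m₁, j₂±m₂, J±M) = (2,3,2,0,2,1)
P² = 16/5
sum k=2..2:
  [2] +1/4 = 1/4
S = 1/4
C² = P²·S² = 1/5 ; C = +0.447214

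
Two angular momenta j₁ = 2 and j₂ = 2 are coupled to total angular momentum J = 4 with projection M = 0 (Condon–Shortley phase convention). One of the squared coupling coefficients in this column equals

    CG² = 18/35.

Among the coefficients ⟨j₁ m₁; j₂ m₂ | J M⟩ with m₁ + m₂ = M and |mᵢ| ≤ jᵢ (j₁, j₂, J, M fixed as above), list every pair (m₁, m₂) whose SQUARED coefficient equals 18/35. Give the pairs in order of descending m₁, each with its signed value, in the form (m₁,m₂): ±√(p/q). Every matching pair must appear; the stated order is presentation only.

Admissible pairs with m₁+m₂ = M = 0: (-2,2), (-1,1), (0,0), (1,-1), (2,-2)
  (m₁,m₂)=(2,-2): CG² = 1/70, CG = +√(1/70)
  (m₁,m₂)=(1,-1): CG² = 8/35, CG = +√(8/35)
  (m₁,m₂)=(0,0): CG² = 18/35, CG = +√(18/35)   ← matches the target
  (m₁,m₂)=(-1,1): CG² = 8/35, CG = +√(8/35)
  (m₁,m₂)=(-2,2): CG² = 1/70, CG = +√(1/70)
Pairs with CG² = 18/35: (0,0): +√(18/35)

(0,0): +√(18/35)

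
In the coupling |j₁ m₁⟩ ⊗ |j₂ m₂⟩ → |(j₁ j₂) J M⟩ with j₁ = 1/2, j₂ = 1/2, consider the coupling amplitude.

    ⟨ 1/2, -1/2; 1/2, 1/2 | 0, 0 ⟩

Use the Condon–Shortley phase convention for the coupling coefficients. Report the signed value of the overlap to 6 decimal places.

-0.707107

√[1·1!0!0!/2! · 0!1!1!0!0!0!] = √(1/2)
  +(−1)^1/∏(1,0,0,0,0,0)! = -1  (running -1)
⟨..|..⟩ = √(1/2)·(-1) = -0.707107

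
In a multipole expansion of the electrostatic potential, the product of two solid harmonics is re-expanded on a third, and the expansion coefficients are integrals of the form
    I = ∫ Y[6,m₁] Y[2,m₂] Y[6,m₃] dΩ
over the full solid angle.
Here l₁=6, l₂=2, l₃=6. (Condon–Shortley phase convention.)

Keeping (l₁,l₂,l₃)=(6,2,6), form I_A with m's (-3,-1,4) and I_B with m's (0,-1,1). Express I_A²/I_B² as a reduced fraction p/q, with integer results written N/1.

35/1

Same 6,2,6: normalisation and zero-m 3j drop out of the ratio.
A: Δ: 2! 10! 2! / 15! → 1/90090; sum: t=0:+1/725760 t=1:−1/161280 = -1/207360; 3j²(6 2 6; -3 -1 4) = Δ·Π!·Σ² = 7/286  (sign -1)
B: Δ: 2! 10! 2! / 15! → 1/90090; sum: t=0:+1/34560 t=1:−1/28800 = -1/172800; 3j²(6 2 6; 0 -1 1) = Δ·Π!·Σ² = 1/1430  (sign +1)
I_A²/I_B² = (7/286)/(1/1430) = 35/1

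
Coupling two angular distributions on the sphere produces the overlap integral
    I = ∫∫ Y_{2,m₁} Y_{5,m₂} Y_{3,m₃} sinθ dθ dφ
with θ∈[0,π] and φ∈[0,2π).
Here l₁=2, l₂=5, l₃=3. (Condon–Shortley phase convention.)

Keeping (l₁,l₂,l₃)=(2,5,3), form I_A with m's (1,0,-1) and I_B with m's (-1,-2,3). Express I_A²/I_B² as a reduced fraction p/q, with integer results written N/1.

l's match ⇒ only the (l;m) 3-j factors differ between A and B.
A: triangle coeff Δ(2,5,3) = 1/2310; Σ_t [1,1]: t=1:−1/288 = -1/288; (3j)²=5/231 [(2 5 3; 1 0 -1)], sign=-1
B: triangle coeff Δ(2,5,3) = 1/2310; Σ_t [3,3]: t=3:−1/4320 = -1/4320; (3j)²=1/330 [(2 5 3; -1 -2 3)], sign=-1
I_A²/I_B² = (5/231)/(1/330) = 50/7

50/7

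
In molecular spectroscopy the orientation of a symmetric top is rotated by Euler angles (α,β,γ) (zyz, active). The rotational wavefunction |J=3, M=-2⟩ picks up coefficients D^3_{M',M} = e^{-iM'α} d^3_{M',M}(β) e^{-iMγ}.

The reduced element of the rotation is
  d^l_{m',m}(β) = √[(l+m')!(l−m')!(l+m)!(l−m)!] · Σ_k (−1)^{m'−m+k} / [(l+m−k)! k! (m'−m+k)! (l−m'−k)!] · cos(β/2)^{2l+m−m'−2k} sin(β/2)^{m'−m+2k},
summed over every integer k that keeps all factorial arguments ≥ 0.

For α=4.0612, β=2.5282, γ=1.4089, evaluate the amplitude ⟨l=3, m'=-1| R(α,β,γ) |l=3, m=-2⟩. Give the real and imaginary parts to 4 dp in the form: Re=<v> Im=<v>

Re=0.1186 Im=0.0804

D^3_{-1,-2}(4.0612,2.5282,1.4089) = e^{-i·-1·4.0612}·d^3_{-1,-2}(2.5282)·e^{-i·-2·1.4089}. Compute d first:
With c≡cos(β/2)=0.301911 and s≡sin(β/2)=0.953336, N=[2·24·1·120]^{1/2}=75.894664
k∈{0,1} keeps every argument non-negative
  k=0: (−1)^1·75.8947/(24)·0.3019^5·0.9533^1 = -0.007562
  k=1: (−1)^2·75.8947/(12)·0.3019^3·0.9533^3 = +0.150801
d^3_{-1,-2}(2.5282) = -0.007562 +0.150801 = +0.143239
Phases: e^{-i·(-1)·4.0612}=-0.606133-0.795364i, e^{-i·(-2)·1.4089}=-0.948036+0.318164i ⇒ D=+0.118558+0.080383i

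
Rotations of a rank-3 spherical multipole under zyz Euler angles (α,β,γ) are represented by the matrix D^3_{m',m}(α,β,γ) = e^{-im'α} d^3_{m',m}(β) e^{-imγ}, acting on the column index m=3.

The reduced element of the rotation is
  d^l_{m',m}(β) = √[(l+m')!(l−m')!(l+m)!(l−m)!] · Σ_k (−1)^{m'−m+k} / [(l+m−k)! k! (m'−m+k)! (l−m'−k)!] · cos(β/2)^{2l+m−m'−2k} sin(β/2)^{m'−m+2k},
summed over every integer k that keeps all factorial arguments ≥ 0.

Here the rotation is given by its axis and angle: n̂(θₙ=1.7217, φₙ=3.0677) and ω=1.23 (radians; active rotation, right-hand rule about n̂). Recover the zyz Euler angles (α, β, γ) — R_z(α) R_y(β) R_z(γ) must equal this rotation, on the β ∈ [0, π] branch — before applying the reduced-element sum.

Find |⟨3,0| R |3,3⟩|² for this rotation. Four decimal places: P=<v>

Axis–angle → zyz. n̂ = (sinθₙcosφₙ, sinθₙsinφₙ, cosθₙ) = (-0.985938, +0.072986, -0.150332), ω = 1.2300.
R = I cosω + sinω [n̂]ₓ + (1−cosω) n̂n̂ᵀ gives
  R = [+0.981408, +0.093778, +0.167467; -0.189594, +0.337784, +0.921931; +0.029889, -0.936540, +0.349284]
β = atan2(√(R₁₃²+R₂₃²), R₃₃) = 1.213990; α = atan2(R₂₃, R₁₃) mod 2π = 1.391108; γ = atan2(R₃₂, −R₃₁) mod 2π = 4.680486
D^3_{0,3}(1.3911,1.2140,4.6805) = e^{-i·0·1.3911}·d^3_{0,3}(1.2140)·e^{-i·3·4.6805}. Compute d first:
c=cos(1.213990/2)=0.821366, s=sin(1.213990/2)=0.570402; N=√[6·6·720·1]=160.996894
Admissible k: 3..3 (factorial args all ≥0)
  k=3: (−1)^0·160.9969/(36)·0.8214^3·0.5704^3 = +0.459904
d^3_{0,3}(1.2140) = +0.459904
|D^3_{0,3}|² = |d^3_{0,3}(β)|² = (+0.459904)² = 0.211512 (the z-rotation phases have unit modulus)

P=0.2115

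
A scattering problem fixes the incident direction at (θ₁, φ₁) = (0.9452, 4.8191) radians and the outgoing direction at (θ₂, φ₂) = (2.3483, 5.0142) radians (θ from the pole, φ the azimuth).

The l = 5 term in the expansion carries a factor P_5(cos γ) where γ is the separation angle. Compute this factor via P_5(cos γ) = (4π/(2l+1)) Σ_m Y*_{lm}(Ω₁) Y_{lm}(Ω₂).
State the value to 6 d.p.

Summing Y*_{l m}(θ₁,φ₁)·Y_{l m}(θ₂,φ₂) over m ∈ [−5, 5]; prefactor 4π/(2·5+1) = 1.142397:
  [-5]  conj(Y_{5,-5})(Ω₁) = +0.082620-0.139868i ; Y_{5,-5}(Ω₂) = +0.085162+0.005265i ; Δ = +0.007772-0.011476i
  [-4]  conj(Y_{5,-4})(Ω₁) = +0.337799+0.153633i ; Y_{5,-4}(Ω₂) = -0.094444+0.248234i ; Δ = -0.070040+0.069344i
  [-3]  conj(Y_{5,-3})(Ω₁) = -0.120970+0.364877i ; Y_{5,-3}(Ω₂) = -0.337778-0.265066i ; Δ = +0.137578-0.091182i
  [-2]  conj(Y_{5,-2})(Ω₁) = -0.018300-0.003966i ; Y_{5,-2}(Ω₂) = +0.236788-0.163258i ; Δ = -0.004981+0.002049i
  [-1]  conj(Y_{5,-1})(Ω₁) = -0.036817+0.343701i ; Y_{5,-1}(Ω₂) = -0.054547-0.175211i ; Δ = +0.062228-0.012297i
  [+0]  conj(Y_{5,0})(Ω₁) = -0.109270-0.000000i ; Y_{5,0}(Ω₂) = +0.343818+0.000000i ; Δ = -0.037569-0.000000i
  [+1]  conj(Y_{5,1})(Ω₁) = +0.036817+0.343701i ; Y_{5,1}(Ω₂) = +0.054547-0.175211i ; Δ = +0.062228+0.012297i
  [+2]  conj(Y_{5,2})(Ω₁) = -0.018300+0.003966i ; Y_{5,2}(Ω₂) = +0.236788+0.163258i ; Δ = -0.004981-0.002049i
  [+3]  conj(Y_{5,3})(Ω₁) = +0.120970+0.364877i ; Y_{5,3}(Ω₂) = +0.337778-0.265066i ; Δ = +0.137578+0.091182i
  [+4]  conj(Y_{5,4})(Ω₁) = +0.337799-0.153633i ; Y_{5,4}(Ω₂) = -0.094444-0.248234i ; Δ = -0.070040-0.069344i
  [+5]  conj(Y_{5,5})(Ω₁) = -0.082620-0.139868i ; Y_{5,5}(Ω₂) = -0.085162+0.005265i ; Δ = +0.007772+0.011476i
Accumulated sum +0.227546-0.000000i; after 4π/(2l+1) scaling, +0.259948-0.000000i ⇒ P_5 = 0.259948

0.259948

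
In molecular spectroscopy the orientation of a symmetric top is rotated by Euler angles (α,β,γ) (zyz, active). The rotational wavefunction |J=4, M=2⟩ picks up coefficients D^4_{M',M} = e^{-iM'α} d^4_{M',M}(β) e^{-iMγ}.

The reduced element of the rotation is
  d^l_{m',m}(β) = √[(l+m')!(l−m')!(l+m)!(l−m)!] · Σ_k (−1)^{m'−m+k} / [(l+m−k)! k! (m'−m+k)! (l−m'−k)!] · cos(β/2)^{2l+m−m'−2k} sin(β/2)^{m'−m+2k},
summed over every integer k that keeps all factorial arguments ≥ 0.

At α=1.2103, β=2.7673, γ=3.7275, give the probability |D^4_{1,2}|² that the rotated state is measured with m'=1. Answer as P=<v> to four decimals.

P=0.0062

Split into d^4_{1,2}(β=2.7673) × two z-phases.
With c≡cos(β/2)=0.186056 and s≡sin(β/2)=0.982539, N=[120·6·720·2]^{1/2}=1018.233765
Admissible k: 1..3 (factorial args all ≥0)
  k=1: (−1)^0·1018.2338/(240)·0.1861^7·0.9825^1 = +0.000032
  k=2: (−1)^1·1018.2338/(48)·0.1861^5·0.9825^3 = -0.004486
  k=3: (−1)^2·1018.2338/(72)·0.1861^3·0.9825^5 = +0.083405
d^4_{1,2}(2.7673) = +0.000032 -0.004486 +0.083405 = +0.078951
|D^4_{1,2}|² = |d^4_{1,2}(β)|² = (+0.078951)² = 0.006233 (the z-rotation phases have unit modulus)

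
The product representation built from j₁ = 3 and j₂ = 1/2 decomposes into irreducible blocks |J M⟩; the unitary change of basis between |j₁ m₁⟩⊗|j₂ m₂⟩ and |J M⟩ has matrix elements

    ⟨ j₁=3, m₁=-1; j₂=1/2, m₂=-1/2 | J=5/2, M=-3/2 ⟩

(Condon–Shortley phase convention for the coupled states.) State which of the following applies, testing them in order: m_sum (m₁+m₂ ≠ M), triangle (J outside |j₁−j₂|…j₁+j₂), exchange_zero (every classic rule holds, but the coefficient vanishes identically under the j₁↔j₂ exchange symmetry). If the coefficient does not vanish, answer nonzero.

nonzero

m-sum: m₁+m₂ = -1+(-1/2) = -3/2, M = -3/2  ✓
triangle: |j₁−j₂| = 5/2 ≤ J = 5/2 ≤ j₁+j₂ = 7/2  ✓
exchange: j₁≠j₂ or m₁≠m₂ — the exchange symmetry imposes no constraint here
value check: CG = +√(2/7) = +0.534522 ≠ 0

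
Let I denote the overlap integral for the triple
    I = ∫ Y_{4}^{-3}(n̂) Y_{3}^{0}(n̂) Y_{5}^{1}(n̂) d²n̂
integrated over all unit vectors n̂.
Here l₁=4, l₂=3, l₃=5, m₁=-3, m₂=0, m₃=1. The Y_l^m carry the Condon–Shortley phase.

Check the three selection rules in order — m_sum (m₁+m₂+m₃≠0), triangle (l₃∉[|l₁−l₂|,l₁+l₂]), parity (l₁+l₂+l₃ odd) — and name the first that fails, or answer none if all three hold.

m_sum

azimuthal sum: -3 + 0 + 1 = -2  ✗
1 ≤ 5 ≤ 7 (triangle on l)
L = 4 + 3 + 5 = 12 (even)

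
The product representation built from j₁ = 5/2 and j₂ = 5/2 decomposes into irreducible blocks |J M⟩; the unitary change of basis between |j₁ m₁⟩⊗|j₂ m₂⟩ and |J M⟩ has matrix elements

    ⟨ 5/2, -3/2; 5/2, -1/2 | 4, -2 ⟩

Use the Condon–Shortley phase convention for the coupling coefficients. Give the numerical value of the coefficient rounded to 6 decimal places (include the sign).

j₁+j₂−J=1  J+j₁−j₂=4  J−j₁+j₂=4  j₁+j₂+J+1=10
(j₁±m₁, j₂±m₂, J±M) = (1,4,2,3,2,6)
P² = 20736/35
sum k=0..1:
  [0] +1/96 = 1/96
  [1] −1/36 = -1/36
S = -5/288
C² = P²·S² = 5/28 ; C = -0.422577

−√(5/28) ≈ -0.422577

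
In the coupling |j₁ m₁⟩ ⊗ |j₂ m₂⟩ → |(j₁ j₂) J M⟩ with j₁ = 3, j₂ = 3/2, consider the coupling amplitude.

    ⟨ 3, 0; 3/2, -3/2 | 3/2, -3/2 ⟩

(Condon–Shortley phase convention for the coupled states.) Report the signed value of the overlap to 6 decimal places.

√[4·3!3!0!/7! · 3!3!0!3!0!3!] = √(1296/35)
  +(−1)^0/∏(0,3,3,0,0,0)! = 1/36  (running 1/36)
⟨..|..⟩ = √(1296/35)·(1/36) = +0.169031

+0.169031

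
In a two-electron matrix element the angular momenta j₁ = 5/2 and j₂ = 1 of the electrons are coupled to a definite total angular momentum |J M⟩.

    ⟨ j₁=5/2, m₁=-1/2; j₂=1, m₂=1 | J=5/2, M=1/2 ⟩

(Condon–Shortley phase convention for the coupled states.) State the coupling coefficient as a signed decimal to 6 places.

-0.717137  (= −√(18/35))

√[6·1!4!1!/7! · 2!3!2!0!3!2!] = √(288/35)
  +(−1)^1/∏(1,0,2,1,2,0)! = -1/4  (running -1/4)
⟨..|..⟩ = √(288/35)·(-1/4) = -0.717137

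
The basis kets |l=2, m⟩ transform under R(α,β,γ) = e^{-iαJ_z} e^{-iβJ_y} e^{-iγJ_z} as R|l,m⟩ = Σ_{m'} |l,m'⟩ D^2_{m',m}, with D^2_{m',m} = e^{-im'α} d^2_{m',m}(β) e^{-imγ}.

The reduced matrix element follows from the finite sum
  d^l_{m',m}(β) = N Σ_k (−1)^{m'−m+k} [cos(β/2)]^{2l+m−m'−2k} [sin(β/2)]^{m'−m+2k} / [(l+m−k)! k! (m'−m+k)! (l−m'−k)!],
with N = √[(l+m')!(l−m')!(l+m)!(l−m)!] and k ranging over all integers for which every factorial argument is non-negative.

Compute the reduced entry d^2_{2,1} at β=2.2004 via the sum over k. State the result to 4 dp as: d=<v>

d=-0.1662

d^2_{2,1}(β=2.2004) via the finite sum:
Half-angle: c=0.453418, s=0.891298. N=√(24·1·6·1)=12.000000
k∈{0} keeps every argument non-negative
  k=0: (−1)^1·12.0000/(6)·0.4534^3·0.8913^1 = -0.166169
d^2_{2,1}(2.2004) = -0.166169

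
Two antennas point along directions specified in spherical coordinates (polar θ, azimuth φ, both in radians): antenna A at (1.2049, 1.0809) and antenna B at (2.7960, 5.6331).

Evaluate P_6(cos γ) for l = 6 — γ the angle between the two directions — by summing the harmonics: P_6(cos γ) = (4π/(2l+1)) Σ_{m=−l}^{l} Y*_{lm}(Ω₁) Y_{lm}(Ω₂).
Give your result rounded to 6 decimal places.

0.277367

Expand P_6 via completeness: Σ_{m} conj(Y_{6,m}) at Ω₁ times Y_{6,m} at Ω₂ —
  [-6]  conj(Y_{6,-6})(Ω₁) = +0.313773+0.064329i ; Y_{6,-6}(Ω₂) = -0.000530-0.000502i ; Δ = -0.000134-0.000192i
  [-5]  conj(Y_{6,-5})(Ω₁) = +0.271298-0.327302i ; Y_{6,-5}(Ω₂) = +0.006982+0.000763i ; Δ = +0.002144-0.002078i
  [-4]  conj(Y_{6,-4})(Ω₁) = -0.041969-0.102454i ; Y_{6,-4}(Ω₂) = -0.035185+0.021151i ; Δ = +0.003644+0.002717i
  [-3]  conj(Y_{6,-3})(Ω₁) = +0.300551+0.030492i ; Y_{6,-3}(Ω₂) = +0.059461-0.149105i ; Δ = +0.022418-0.043001i
  [-2]  conj(Y_{6,-2})(Ω₁) = +0.120809-0.180041i ; Y_{6,-2}(Ω₂) = +0.109172+0.393509i ; Δ = +0.084037+0.027884i
  [-1]  conj(Y_{6,-1})(Ω₁) = +0.110129+0.206522i ; Y_{6,-1}(Ω₂) = -0.449812-0.342009i ; Δ = +0.021095-0.130561i
  [+0]  conj(Y_{6,0})(Ω₁) = +0.239267-0.000000i ; Y_{6,0}(Ω₂) = +0.085812+0.000000i ; Δ = +0.020532+0.000000i
  [+1]  conj(Y_{6,1})(Ω₁) = -0.110129+0.206522i ; Y_{6,1}(Ω₂) = +0.449812-0.342009i ; Δ = +0.021095+0.130561i
  [+2]  conj(Y_{6,2})(Ω₁) = +0.120809+0.180041i ; Y_{6,2}(Ω₂) = +0.109172-0.393509i ; Δ = +0.084037-0.027884i
  [+3]  conj(Y_{6,3})(Ω₁) = -0.300551+0.030492i ; Y_{6,3}(Ω₂) = -0.059461-0.149105i ; Δ = +0.022418+0.043001i
  [+4]  conj(Y_{6,4})(Ω₁) = -0.041969+0.102454i ; Y_{6,4}(Ω₂) = -0.035185-0.021151i ; Δ = +0.003644-0.002717i
  [+5]  conj(Y_{6,5})(Ω₁) = -0.271298-0.327302i ; Y_{6,5}(Ω₂) = -0.006982+0.000763i ; Δ = +0.002144+0.002078i
  [+6]  conj(Y_{6,6})(Ω₁) = +0.313773-0.064329i ; Y_{6,6}(Ω₂) = -0.000530+0.000502i ; Δ = -0.000134+0.000192i
Total Σ_m = +0.286938+0.000000i. Multiply by 0.966644: +0.277367+0.000000i. P_6(cos γ) = 0.277367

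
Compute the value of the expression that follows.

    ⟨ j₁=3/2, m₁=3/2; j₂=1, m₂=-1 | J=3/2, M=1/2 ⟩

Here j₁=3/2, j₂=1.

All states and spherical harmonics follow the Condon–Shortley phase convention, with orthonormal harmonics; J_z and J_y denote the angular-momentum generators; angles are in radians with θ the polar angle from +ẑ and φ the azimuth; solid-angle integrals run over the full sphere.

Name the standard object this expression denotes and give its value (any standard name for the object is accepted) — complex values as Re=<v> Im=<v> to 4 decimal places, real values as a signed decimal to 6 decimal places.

This is a Clebsch–Gordan (vector-coupling) coefficient.
j₁+j₂−J=1  J+j₁−j₂=2  J−j₁+j₂=1  j₁+j₂+J+1=5
(j₁±m₁, j₂±m₂, J±M) = (3,0,0,2,2,1)
P² = 8/5
sum k=0..0:
  [0] +1/2 = 1/2
S = 1/2
C² = P²·S² = 2/5 ; C = +0.632456

Clebsch–Gordan coefficient, +√(2/5) ≈ +0.632456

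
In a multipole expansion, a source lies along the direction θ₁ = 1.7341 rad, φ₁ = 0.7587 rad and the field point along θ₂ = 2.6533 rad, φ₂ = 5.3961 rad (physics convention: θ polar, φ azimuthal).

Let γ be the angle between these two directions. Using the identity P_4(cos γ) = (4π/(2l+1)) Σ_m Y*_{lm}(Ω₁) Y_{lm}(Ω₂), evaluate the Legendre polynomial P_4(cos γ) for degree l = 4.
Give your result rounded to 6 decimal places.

Term-by-term m-sum for l=4 (normalisation 4π/9 = 1.396263):
  term(m=-4) = 0.00859 + 0.00266j   from Y*(Ω₁)=-0.41706 + 0.04471j, Y(Ω₂)=-0.01968 - 0.00848j
  term(m=-3) = 0.00498 - 0.02175j   from Y*(Ω₁)=0.12672 - 0.14884j, Y(Ω₂)=0.10121 - 0.05273j
  term(m=-2) = 0.08616 + 0.01302j   from Y*(Ω₁)=-0.01417 - 0.26504j, Y(Ω₂)=-0.06631 + 0.32154j
  term(m=-1) = 0.00772 - 0.10269j   from Y*(Ω₁)=0.15504 + 0.14697j, Y(Ω₂)=-0.30450 - 0.37371j
  term(m=+0) = 0.02228 + 0.00000j   from Y*(Ω₁)=0.23606 + 0.00000j, Y(Ω₂)=0.09438 + 0.00000j
  term(m=+1) = 0.00772 + 0.10269j   from Y*(Ω₁)=-0.15504 + 0.14697j, Y(Ω₂)=0.30450 - 0.37371j
  term(m=+2) = 0.08616 - 0.01302j   from Y*(Ω₁)=-0.01417 + 0.26504j, Y(Ω₂)=-0.06631 - 0.32154j
  term(m=+3) = 0.00498 + 0.02175j   from Y*(Ω₁)=-0.12672 - 0.14884j, Y(Ω₂)=-0.10121 - 0.05273j
  term(m=+4) = 0.00859 - 0.00266j   from Y*(Ω₁)=-0.41706 - 0.04471j, Y(Ω₂)=-0.01968 + 0.00848j
Total Σ_m = 0.23716 - 0.00000j. Multiply by 1.396263: 0.33114 - 0.00000j. P_4(cos γ) = 0.331143

0.331143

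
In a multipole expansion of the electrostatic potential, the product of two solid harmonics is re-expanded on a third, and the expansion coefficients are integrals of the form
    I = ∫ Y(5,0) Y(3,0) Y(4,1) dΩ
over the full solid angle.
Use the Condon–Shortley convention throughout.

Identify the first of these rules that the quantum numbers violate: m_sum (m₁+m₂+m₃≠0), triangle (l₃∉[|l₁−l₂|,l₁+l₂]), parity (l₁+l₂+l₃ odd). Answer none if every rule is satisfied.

Σmᵢ = 1  ✗
l₃∈[|l₁−l₂|,l₁+l₂]=[2,8], have l₃=4
Σlᵢ = 12 ⇒ even

m_sum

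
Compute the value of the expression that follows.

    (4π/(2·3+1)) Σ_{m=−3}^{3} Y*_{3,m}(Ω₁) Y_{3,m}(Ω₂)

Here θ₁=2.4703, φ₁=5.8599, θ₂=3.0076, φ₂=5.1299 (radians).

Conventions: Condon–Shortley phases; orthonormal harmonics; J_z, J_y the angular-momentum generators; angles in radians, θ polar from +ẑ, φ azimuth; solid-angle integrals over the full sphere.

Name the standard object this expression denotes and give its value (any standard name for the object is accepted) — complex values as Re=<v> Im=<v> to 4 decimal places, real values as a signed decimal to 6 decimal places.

Legendre polynomial (addition theorem), +0.213897

This sum is the spherical-harmonic addition theorem: it equals the Legendre polynomial P_l(cos γ) of the angle γ between the two directions.
Term-by-term m-sum for l=3 (normalisation 4π/7 = 1.795196):
  [-3]  conj(Y_{3,-3})(Ω₁) = (0.029761, -0.095889) ; Y_{3,-3}(Ω₂) = (-0.000945, -0.000311) ; Δ = (-0.000058, 0.000081)
  [-2]  conj(Y_{3,-2})(Ω₁) = (-0.205125, 0.231891) ; Y_{3,-2}(Ω₂) = (0.012132, -0.013400) ; Δ = (0.000619, 0.005562)
  [-1]  conj(Y_{3,-1})(Ω₁) = (0.378574, -0.170555) ; Y_{3,-1}(Ω₂) = (0.068464, 0.154341) ; Δ = (0.052242, 0.046753)
  [+0]  conj(Y_{3,0})(Ω₁) = (-0.019165, -0.000000) ; Y_{3,0}(Ω₂) = (-0.706661, 0.000000) ; Δ = (0.013543, 0.000000)
  [+1]  conj(Y_{3,1})(Ω₁) = (-0.378574, -0.170555) ; Y_{3,1}(Ω₂) = (-0.068464, 0.154341) ; Δ = (0.052242, -0.046753)
  [+2]  conj(Y_{3,2})(Ω₁) = (-0.205125, -0.231891) ; Y_{3,2}(Ω₂) = (0.012132, 0.013400) ; Δ = (0.000619, -0.005562)
  [+3]  conj(Y_{3,3})(Ω₁) = (-0.029761, -0.095889) ; Y_{3,3}(Ω₂) = (0.000945, -0.000311) ; Δ = (-0.000058, -0.000081)
Σ over m = (0.119150, -0.000000); ×(4π/7) → (0.213897, -0.000000). Real part: 0.213897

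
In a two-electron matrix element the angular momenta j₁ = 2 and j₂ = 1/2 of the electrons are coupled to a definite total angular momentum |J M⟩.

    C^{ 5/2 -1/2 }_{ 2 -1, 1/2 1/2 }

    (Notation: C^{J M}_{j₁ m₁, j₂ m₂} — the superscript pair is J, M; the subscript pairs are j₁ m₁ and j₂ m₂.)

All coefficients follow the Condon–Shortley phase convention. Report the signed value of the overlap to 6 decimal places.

triangle: 0!·4!·1!/6! = 24/720
(j±m)!: 1!·3!·1!·0!·2!·3! = 72
prefactor² = (2J+1)·Δ·N² = 72/5
  k=0: +1/(0!·0!·3!·1!·1!·0!) = 1/6
Σ = 1/6  ⇒  CG² = 72/5·(1/6)² = 2/5
CG = +√(2/5) = +0.632456

+√(2/5) = +0.632456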